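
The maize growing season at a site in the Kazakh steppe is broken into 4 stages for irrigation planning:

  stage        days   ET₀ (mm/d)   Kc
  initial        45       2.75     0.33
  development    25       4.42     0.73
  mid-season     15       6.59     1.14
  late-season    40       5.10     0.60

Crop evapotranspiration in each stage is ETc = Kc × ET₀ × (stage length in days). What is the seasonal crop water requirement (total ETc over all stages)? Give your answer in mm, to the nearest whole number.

initial: 0.33 × 2.75 × 45 = 40.84 mm
development: 0.73 × 4.42 × 25 = 80.67 mm
mid-season: 1.14 × 6.59 × 15 = 112.69 mm
late-season: 0.60 × 5.10 × 40 = 122.40 mm
Seasonal total = 356.60 mm

357 mm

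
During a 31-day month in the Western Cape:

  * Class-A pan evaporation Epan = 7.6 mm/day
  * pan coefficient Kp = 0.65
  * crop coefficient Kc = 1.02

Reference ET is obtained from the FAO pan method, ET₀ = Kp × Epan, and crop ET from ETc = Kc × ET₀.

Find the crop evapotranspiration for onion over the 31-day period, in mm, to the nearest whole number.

ET₀ = 0.65 × 7.6 = 4.9400 mm/d
ETc = Kc × ET₀ = 1.02 × 4.9400 = 5.0388 mm/d
Over 31 days: 5.0388 × 31 = 156.203 mm

156 mm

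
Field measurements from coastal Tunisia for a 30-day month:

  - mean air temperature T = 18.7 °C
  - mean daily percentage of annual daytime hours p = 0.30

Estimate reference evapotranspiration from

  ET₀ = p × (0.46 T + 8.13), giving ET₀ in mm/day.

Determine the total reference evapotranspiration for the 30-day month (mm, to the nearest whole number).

ET₀ = 0.30 × (0.46 × 18.7 + 8.13) = 0.30 × 16.732 = 5.0196 mm/d
Monthly total = 5.0196 × 30 = 150.588 mm

151 mm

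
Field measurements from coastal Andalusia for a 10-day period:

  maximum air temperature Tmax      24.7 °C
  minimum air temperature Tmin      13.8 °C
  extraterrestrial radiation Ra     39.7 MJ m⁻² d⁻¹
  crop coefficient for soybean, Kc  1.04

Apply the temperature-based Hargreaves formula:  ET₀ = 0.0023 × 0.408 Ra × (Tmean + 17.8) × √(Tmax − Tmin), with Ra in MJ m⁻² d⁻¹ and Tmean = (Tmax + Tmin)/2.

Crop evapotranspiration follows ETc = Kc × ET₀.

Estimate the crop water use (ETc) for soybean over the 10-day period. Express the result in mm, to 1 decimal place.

47.4 mm

Tmean = (24.7 + 13.8)/2 = 19.25 °C
0.408 Ra = 0.408 × 39.7 = 16.1976 mm/d equivalent
ET₀ = 0.0023 × 16.1976 × (19.25 + 17.8) × √10.9 = 0.0023 × 16.1976 × 37.05 × 3.3015 = 4.5570 mm/d
ETc = Kc × ET₀ = 1.04 × 4.5570 = 4.7393 mm/d
Over 10 days: 4.7393 × 10 = 47.393 mm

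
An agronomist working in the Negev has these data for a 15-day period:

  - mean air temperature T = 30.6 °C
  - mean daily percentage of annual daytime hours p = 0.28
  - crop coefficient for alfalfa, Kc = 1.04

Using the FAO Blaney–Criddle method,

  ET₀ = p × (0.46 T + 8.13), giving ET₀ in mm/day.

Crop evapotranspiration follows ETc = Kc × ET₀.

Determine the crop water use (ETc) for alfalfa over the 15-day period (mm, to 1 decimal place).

ET₀ = 0.28 × (0.46 × 30.6 + 8.13) = 0.28 × 22.206 = 6.2177 mm/d
ETc = Kc × ET₀ = 1.04 × 6.2177 = 6.4664 mm/d
Over 15 days: 6.4664 × 15 = 96.996 mm

97.0 mm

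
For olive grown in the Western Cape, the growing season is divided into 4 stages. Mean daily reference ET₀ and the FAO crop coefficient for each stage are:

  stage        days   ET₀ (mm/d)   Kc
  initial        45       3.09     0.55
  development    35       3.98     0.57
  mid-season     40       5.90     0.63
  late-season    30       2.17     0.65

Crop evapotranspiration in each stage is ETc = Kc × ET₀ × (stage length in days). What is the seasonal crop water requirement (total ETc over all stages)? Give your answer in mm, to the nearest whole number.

347 mm

initial: 0.55 × 3.09 × 45 = 76.48 mm
development: 0.57 × 3.98 × 35 = 79.40 mm
mid-season: 0.63 × 5.90 × 40 = 148.68 mm
late-season: 0.65 × 2.17 × 30 = 42.32 mm
Seasonal total = 346.88 mm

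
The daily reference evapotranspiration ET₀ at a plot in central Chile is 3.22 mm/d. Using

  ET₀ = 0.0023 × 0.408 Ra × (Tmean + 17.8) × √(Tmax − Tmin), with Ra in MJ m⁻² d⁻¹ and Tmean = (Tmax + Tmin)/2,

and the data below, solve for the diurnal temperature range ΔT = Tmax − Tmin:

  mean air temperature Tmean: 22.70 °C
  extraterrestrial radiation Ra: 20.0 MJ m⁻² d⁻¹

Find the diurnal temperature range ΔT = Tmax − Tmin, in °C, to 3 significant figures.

17.9 °C

√ΔT = ET₀ / [0.0023 × 0.408 × Ra × (Tmean+17.8)] = 3.22 / (0.0023 × 8.1600 × 40.50) = 4.2363
ΔT = 4.2363² = 17.946 °C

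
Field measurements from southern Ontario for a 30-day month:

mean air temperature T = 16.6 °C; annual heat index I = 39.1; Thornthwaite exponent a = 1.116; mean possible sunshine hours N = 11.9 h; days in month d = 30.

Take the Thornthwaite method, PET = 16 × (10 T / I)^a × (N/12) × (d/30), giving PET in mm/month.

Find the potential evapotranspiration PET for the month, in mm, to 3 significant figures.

10T/I = 10 × 16.6 / 39.1 = 4.2455
(10T/I)^a = 4.2455^1.116 = 5.0207
Uncorrected PET = 16 × 5.0207 = 80.331 mm
Correction = (N/12)(d/30) = (11.9/12)(30/30) = 0.9917
PET = 80.331 × 0.9917 = 79.664 mm/month

79.7 mm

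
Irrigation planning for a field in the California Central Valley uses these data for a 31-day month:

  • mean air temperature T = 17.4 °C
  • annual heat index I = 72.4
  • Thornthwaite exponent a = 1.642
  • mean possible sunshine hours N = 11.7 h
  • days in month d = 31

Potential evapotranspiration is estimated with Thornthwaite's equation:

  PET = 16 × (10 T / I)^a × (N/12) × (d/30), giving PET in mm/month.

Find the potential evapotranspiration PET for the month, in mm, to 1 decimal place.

10T/I = 10 × 17.4 / 72.4 = 2.4033
(10T/I)^a = 2.4033^1.642 = 4.2197
Uncorrected PET = 16 × 4.2197 = 67.515 mm
Correction = (N/12)(d/30) = (11.7/12)(31/30) = 1.0075
PET = 67.515 × 1.0075 = 68.021 mm/month

68.0 mm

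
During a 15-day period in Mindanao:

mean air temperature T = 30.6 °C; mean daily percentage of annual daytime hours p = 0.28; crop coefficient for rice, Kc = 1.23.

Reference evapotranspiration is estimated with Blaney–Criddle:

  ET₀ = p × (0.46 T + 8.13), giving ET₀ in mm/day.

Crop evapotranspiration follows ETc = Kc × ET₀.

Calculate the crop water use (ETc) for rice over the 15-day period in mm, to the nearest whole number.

ET₀ = 0.28 × (0.46 × 30.6 + 8.13) = 0.28 × 22.206 = 6.2177 mm/d
ETc = Kc × ET₀ = 1.23 × 6.2177 = 7.6478 mm/d
Over 15 days: 7.6478 × 15 = 114.717 mm

115 mm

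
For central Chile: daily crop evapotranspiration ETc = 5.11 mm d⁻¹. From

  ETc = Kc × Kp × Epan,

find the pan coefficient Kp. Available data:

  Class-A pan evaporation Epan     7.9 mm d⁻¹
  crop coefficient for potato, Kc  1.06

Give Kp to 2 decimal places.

ETc = Kc × Kp × Epan  ⇒  Kp = ETc / (Kc × Epan)
Kp = 5.11 / (1.06 × 7.9) = 5.11 / 8.374 = 0.6102

0.61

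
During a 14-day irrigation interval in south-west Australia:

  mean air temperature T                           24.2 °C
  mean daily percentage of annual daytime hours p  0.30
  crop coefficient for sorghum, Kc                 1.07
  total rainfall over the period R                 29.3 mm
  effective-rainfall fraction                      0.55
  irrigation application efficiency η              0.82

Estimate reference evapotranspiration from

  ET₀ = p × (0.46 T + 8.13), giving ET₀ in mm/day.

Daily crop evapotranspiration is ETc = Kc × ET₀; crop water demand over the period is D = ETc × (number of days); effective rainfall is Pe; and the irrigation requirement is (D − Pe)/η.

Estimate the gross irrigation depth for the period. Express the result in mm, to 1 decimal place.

ET₀ = 0.30 × (0.46 × 24.2 + 8.13) = 0.30 × 19.262 = 5.7786 mm/d
ETc = Kc × ET₀ = 1.07 × 5.7786 = 6.1831 mm/d
Crop demand D = ETc × 14 d = 6.1831 × 14 = 86.563 mm
Pe = 0.55 × 29.3 = 16.115 mm
D − Pe = 86.563 − 16.115 = 70.448 mm
Gross irrigation = 70.448 / 0.82 = 85.912 mm

85.9 mm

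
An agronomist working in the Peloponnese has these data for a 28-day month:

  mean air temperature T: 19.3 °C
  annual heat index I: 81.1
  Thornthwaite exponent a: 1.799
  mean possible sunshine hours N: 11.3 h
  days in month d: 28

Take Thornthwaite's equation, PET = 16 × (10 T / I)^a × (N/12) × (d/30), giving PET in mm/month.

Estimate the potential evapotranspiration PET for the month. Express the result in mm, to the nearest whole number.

67 mm

10T/I = 10 × 19.3 / 81.1 = 2.3798
(10T/I)^a = 2.3798^1.799 = 4.7577
Uncorrected PET = 16 × 4.7577 = 76.123 mm
Correction = (N/12)(d/30) = (11.3/12)(28/30) = 0.8789
PET = 76.123 × 0.8789 = 66.905 mm/month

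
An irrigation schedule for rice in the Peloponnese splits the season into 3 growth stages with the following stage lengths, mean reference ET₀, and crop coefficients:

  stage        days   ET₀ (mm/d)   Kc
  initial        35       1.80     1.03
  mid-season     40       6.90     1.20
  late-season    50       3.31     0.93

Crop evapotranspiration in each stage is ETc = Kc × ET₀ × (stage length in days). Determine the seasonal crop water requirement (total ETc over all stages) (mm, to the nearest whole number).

550 mm

initial: 1.03 × 1.80 × 35 = 64.89 mm
mid-season: 1.20 × 6.90 × 40 = 331.20 mm
late-season: 0.93 × 3.31 × 50 = 153.92 mm
Seasonal total = 550.01 mm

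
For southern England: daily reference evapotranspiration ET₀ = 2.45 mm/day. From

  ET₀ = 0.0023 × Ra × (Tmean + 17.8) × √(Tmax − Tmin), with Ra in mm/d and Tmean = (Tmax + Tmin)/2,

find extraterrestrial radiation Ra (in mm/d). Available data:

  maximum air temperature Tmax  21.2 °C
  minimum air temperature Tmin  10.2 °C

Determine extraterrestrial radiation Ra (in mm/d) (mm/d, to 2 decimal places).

9.59 mm/d

Tmean = 15.70 °C; √ΔT = 3.3166
Ra = ET₀ / [0.0023 × (Tmean+17.8) × √ΔT] = 2.45 / (0.0023 × 33.50 × 3.3166) = 9.587 mm/d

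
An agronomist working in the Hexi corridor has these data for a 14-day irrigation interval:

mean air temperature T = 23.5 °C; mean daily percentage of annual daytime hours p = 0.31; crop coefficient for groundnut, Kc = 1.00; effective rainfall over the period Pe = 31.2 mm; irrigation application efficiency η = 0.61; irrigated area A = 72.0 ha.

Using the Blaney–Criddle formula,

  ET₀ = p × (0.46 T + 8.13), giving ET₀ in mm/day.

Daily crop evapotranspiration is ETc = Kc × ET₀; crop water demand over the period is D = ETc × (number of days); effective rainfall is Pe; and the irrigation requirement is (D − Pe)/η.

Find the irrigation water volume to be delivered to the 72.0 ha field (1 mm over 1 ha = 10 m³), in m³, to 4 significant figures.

60200 m³

ET₀ = 0.31 × (0.46 × 23.5 + 8.13) = 0.31 × 18.940 = 5.8714 mm/d
ETc = Kc × ET₀ = 1.00 × 5.8714 = 5.8714 mm/d
Crop demand D = ETc × 14 d = 5.8714 × 14 = 82.200 mm
D − Pe = 82.200 − 31.2 = 51.000 mm
Gross irrigation = 51.000 / 0.61 = 83.607 mm
Volume = 83.607 mm × 72.0 ha × 10 = 60197.0 m³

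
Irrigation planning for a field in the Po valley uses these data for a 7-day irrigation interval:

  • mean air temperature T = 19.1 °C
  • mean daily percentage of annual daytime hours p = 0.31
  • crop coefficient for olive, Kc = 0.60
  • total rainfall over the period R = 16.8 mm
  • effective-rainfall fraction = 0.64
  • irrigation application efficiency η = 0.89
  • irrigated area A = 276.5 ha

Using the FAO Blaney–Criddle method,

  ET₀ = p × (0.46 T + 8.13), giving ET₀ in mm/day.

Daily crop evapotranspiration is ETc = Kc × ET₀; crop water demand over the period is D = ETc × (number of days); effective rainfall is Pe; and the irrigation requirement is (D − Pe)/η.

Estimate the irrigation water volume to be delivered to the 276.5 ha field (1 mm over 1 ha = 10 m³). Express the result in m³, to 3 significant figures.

ET₀ = 0.31 × (0.46 × 19.1 + 8.13) = 0.31 × 16.916 = 5.2440 mm/d
ETc = Kc × ET₀ = 0.60 × 5.2440 = 3.1464 mm/d
Crop demand D = ETc × 7 d = 3.1464 × 7 = 22.025 mm
Pe = 0.64 × 16.8 = 10.752 mm
D − Pe = 22.025 − 10.752 = 11.273 mm
Gross irrigation = 11.273 / 0.89 = 12.666 mm
Volume = 12.666 mm × 276.5 ha × 10 = 35021.5 m³

35000 m³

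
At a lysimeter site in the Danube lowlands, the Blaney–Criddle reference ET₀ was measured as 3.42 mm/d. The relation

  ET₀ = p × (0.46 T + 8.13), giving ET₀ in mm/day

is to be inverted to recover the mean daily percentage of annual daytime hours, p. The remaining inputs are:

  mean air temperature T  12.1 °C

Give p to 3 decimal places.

0.250

p = ET₀ / (0.46 T + 8.13) = 3.42 / (0.46 × 12.1 + 8.13) = 3.42 / 13.696 = 0.2497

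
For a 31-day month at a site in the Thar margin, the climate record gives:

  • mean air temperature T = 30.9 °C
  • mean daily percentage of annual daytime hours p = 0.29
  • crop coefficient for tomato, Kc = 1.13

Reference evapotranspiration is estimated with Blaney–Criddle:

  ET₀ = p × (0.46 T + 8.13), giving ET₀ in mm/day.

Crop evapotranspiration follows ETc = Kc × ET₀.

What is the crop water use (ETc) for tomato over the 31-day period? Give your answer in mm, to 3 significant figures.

227 mm

ET₀ = 0.29 × (0.46 × 30.9 + 8.13) = 0.29 × 22.344 = 6.4798 mm/d
ETc = Kc × ET₀ = 1.13 × 6.4798 = 7.3222 mm/d
Over 31 days: 7.3222 × 31 = 226.988 mm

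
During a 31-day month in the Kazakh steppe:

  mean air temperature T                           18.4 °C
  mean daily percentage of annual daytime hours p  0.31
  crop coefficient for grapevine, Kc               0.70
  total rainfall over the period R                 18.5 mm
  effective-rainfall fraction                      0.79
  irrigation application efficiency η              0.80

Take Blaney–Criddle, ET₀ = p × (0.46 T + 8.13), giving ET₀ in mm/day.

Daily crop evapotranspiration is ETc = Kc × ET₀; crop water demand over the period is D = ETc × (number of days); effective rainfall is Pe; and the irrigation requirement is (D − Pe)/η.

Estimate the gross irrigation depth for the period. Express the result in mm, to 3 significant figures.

121 mm

ET₀ = 0.31 × (0.46 × 18.4 + 8.13) = 0.31 × 16.594 = 5.1441 mm/d
ETc = Kc × ET₀ = 0.70 × 5.1441 = 3.6009 mm/d
Crop demand D = ETc × 31 d = 3.6009 × 31 = 111.628 mm
Pe = 0.79 × 18.5 = 14.615 mm
D − Pe = 111.628 − 14.615 = 97.013 mm
Gross irrigation = 97.013 / 0.80 = 121.266 mm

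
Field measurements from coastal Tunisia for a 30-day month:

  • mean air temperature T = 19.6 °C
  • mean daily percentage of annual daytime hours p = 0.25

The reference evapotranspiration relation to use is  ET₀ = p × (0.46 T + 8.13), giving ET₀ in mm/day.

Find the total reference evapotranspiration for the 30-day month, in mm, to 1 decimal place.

128.6 mm

ET₀ = 0.25 × (0.46 × 19.6 + 8.13) = 0.25 × 17.146 = 4.2865 mm/d
Monthly total = 4.2865 × 30 = 128.595 mm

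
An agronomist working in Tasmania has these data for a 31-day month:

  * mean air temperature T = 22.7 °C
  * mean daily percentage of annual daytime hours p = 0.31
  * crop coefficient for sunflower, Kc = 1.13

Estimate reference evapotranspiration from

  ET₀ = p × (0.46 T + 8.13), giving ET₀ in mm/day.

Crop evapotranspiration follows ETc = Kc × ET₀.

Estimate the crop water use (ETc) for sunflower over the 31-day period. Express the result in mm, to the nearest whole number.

202 mm

ET₀ = 0.31 × (0.46 × 22.7 + 8.13) = 0.31 × 18.572 = 5.7573 mm/d
ETc = Kc × ET₀ = 1.13 × 5.7573 = 6.5057 mm/d
Over 31 days: 6.5057 × 31 = 201.677 mm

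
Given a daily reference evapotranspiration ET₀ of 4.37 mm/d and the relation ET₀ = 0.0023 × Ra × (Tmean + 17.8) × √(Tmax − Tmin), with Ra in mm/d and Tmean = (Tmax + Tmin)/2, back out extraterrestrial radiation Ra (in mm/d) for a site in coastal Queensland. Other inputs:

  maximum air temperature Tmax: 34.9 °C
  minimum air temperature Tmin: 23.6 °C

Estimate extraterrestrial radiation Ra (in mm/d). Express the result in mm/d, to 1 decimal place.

12.0 mm/d

Tmean = 29.25 °C; √ΔT = 3.3615
Ra = ET₀ / [0.0023 × (Tmean+17.8) × √ΔT] = 4.37 / (0.0023 × 47.05 × 3.3615) = 12.013 mm/d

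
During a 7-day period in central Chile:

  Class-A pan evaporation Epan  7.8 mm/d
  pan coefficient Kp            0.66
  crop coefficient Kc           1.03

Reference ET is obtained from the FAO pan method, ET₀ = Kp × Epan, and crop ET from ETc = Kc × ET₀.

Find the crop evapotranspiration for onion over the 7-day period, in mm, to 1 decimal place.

37.1 mm

ET₀ = 0.66 × 7.8 = 5.1480 mm/d
ETc = Kc × ET₀ = 1.03 × 5.1480 = 5.3024 mm/d
Over 7 days: 5.3024 × 7 = 37.117 mm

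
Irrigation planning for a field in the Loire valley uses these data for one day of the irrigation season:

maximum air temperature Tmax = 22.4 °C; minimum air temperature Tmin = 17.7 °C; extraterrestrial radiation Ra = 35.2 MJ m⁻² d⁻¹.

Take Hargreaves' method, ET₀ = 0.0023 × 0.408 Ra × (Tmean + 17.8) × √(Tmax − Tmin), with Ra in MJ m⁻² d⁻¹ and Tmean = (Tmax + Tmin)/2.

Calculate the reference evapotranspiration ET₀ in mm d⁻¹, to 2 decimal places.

2.71 mm d⁻¹

Tmean = (22.4 + 17.7)/2 = 20.05 °C
0.408 Ra = 0.408 × 35.2 = 14.3616 mm/d equivalent
ET₀ = 0.0023 × 14.3616 × (20.05 + 17.8) × √4.7 = 0.0023 × 14.3616 × 37.85 × 2.1679 = 2.7104 mm/d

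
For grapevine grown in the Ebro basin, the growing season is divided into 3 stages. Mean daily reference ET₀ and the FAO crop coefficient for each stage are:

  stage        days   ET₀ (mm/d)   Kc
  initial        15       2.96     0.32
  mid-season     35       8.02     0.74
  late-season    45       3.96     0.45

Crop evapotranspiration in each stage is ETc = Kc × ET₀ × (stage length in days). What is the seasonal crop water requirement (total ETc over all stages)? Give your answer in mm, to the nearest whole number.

initial: 0.32 × 2.96 × 15 = 14.21 mm
mid-season: 0.74 × 8.02 × 35 = 207.72 mm
late-season: 0.45 × 3.96 × 45 = 80.19 mm
Seasonal total = 302.12 mm

302 mm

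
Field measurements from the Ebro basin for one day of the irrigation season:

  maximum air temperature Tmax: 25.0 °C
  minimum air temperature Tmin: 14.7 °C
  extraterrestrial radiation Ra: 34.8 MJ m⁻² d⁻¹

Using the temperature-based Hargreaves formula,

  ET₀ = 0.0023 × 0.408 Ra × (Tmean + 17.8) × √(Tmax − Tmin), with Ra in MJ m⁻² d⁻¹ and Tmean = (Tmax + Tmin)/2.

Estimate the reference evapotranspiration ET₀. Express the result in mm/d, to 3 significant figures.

3.95 mm/d

Tmean = (25.0 + 14.7)/2 = 19.85 °C
0.408 Ra = 0.408 × 34.8 = 14.1984 mm/d equivalent
ET₀ = 0.0023 × 14.1984 × (19.85 + 17.8) × √10.3 = 0.0023 × 14.1984 × 37.65 × 3.2094 = 3.9460 mm/d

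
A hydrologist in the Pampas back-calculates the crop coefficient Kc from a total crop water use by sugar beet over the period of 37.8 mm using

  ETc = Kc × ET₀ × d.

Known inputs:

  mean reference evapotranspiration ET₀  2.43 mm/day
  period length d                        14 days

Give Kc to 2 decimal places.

1.11

ETc = Kc × ET₀ × d  ⇒  Kc = ETc / (ET₀ × d)
Kc = 37.8 / (2.43 × 14) = 37.8 / 34.02 = 1.1111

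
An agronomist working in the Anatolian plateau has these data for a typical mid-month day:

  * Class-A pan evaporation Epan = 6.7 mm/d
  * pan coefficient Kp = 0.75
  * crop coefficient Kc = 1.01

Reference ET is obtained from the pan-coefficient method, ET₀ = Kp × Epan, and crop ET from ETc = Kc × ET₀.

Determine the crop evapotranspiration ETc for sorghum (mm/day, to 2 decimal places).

5.08 mm/day

ET₀ = 0.75 × 6.7 = 5.0250 mm/d
ETc = Kc × ET₀ = 1.01 × 5.0250 = 5.0753 mm/d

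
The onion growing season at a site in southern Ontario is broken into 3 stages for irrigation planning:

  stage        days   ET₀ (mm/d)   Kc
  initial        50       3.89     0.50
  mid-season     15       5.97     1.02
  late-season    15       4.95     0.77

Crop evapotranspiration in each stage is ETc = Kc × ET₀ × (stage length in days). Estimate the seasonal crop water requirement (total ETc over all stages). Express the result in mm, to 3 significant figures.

initial: 0.50 × 3.89 × 50 = 97.25 mm
mid-season: 1.02 × 5.97 × 15 = 91.34 mm
late-season: 0.77 × 4.95 × 15 = 57.17 mm
Seasonal total = 245.76 mm

246 mm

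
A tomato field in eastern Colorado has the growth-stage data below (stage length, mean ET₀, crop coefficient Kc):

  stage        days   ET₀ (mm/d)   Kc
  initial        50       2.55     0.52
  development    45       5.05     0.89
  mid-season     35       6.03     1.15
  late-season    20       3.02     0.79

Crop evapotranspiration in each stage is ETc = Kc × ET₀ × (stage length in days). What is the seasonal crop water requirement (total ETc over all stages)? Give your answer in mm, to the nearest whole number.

559 mm

initial: 0.52 × 2.55 × 50 = 66.30 mm
development: 0.89 × 5.05 × 45 = 202.25 mm
mid-season: 1.15 × 6.03 × 35 = 242.71 mm
late-season: 0.79 × 3.02 × 20 = 47.72 mm
Seasonal total = 558.98 mm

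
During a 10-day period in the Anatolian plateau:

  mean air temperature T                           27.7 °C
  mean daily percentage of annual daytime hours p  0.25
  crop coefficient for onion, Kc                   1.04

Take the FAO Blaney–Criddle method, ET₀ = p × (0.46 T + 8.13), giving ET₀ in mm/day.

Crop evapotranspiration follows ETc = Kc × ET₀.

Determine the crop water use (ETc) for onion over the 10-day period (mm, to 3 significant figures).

54.3 mm

ET₀ = 0.25 × (0.46 × 27.7 + 8.13) = 0.25 × 20.872 = 5.2180 mm/d
ETc = Kc × ET₀ = 1.04 × 5.2180 = 5.4267 mm/d
Over 10 days: 5.4267 × 10 = 54.267 mm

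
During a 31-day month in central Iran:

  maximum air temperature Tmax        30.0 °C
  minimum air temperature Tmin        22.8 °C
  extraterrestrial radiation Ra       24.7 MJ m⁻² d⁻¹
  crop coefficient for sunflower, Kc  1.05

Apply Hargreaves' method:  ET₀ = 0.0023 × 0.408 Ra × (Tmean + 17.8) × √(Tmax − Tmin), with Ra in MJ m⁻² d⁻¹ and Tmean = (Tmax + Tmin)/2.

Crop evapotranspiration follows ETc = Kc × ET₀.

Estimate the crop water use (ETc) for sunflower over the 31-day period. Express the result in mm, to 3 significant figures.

Tmean = (30.0 + 22.8)/2 = 26.40 °C
0.408 Ra = 0.408 × 24.7 = 10.0776 mm/d equivalent
ET₀ = 0.0023 × 10.0776 × (26.40 + 17.8) × √7.2 = 0.0023 × 10.0776 × 44.20 × 2.6833 = 2.7490 mm/d
ETc = Kc × ET₀ = 1.05 × 2.7490 = 2.8865 mm/d
Over 31 days: 2.8865 × 31 = 89.482 mm

89.5 mm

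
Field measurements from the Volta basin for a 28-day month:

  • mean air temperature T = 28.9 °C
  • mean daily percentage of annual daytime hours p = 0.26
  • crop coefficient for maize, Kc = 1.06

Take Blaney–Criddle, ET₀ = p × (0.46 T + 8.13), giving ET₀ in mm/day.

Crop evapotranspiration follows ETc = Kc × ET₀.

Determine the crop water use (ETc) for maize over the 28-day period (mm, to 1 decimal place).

165.3 mm

ET₀ = 0.26 × (0.46 × 28.9 + 8.13) = 0.26 × 21.424 = 5.5702 mm/d
ETc = Kc × ET₀ = 1.06 × 5.5702 = 5.9044 mm/d
Over 28 days: 5.9044 × 28 = 165.323 mm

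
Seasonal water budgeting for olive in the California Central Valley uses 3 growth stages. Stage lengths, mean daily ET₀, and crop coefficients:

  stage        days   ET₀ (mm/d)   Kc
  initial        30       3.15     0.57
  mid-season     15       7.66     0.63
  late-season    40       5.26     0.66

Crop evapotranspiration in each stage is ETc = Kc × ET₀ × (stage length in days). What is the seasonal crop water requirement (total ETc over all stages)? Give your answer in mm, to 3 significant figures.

265 mm

initial: 0.57 × 3.15 × 30 = 53.87 mm
mid-season: 0.63 × 7.66 × 15 = 72.39 mm
late-season: 0.66 × 5.26 × 40 = 138.86 mm
Seasonal total = 265.12 mm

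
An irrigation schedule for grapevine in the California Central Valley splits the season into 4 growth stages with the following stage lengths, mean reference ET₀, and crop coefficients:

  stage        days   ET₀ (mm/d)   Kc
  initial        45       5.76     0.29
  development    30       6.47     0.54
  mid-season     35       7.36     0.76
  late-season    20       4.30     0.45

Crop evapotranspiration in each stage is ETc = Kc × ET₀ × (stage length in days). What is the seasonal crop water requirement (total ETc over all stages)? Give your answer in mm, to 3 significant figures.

initial: 0.29 × 5.76 × 45 = 75.17 mm
development: 0.54 × 6.47 × 30 = 104.81 mm
mid-season: 0.76 × 7.36 × 35 = 195.78 mm
late-season: 0.45 × 4.30 × 20 = 38.70 mm
Seasonal total = 414.46 mm

414 mm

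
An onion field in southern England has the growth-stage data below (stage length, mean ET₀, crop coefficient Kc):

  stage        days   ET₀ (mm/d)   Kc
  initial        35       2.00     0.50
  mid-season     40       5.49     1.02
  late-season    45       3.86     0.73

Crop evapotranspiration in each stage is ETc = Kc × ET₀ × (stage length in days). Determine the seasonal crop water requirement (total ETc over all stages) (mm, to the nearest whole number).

386 mm

initial: 0.50 × 2.00 × 35 = 35.00 mm
mid-season: 1.02 × 5.49 × 40 = 223.99 mm
late-season: 0.73 × 3.86 × 45 = 126.80 mm
Seasonal total = 385.79 mm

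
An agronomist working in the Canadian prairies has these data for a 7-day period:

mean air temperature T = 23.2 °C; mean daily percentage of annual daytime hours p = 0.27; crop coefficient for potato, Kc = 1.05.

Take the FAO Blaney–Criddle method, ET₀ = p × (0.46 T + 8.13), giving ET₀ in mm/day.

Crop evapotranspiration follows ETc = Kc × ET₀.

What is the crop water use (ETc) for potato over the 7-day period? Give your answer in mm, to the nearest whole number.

ET₀ = 0.27 × (0.46 × 23.2 + 8.13) = 0.27 × 18.802 = 5.0765 mm/d
ETc = Kc × ET₀ = 1.05 × 5.0765 = 5.3303 mm/d
Over 7 days: 5.3303 × 7 = 37.312 mm

37 mm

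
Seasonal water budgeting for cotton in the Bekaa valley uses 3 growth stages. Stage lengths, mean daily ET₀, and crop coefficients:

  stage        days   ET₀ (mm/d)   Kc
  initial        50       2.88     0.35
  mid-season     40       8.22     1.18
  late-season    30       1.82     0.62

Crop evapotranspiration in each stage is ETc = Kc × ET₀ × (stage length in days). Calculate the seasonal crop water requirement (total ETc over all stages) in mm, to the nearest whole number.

initial: 0.35 × 2.88 × 50 = 50.40 mm
mid-season: 1.18 × 8.22 × 40 = 387.98 mm
late-season: 0.62 × 1.82 × 30 = 33.85 mm
Seasonal total = 472.23 mm

472 mm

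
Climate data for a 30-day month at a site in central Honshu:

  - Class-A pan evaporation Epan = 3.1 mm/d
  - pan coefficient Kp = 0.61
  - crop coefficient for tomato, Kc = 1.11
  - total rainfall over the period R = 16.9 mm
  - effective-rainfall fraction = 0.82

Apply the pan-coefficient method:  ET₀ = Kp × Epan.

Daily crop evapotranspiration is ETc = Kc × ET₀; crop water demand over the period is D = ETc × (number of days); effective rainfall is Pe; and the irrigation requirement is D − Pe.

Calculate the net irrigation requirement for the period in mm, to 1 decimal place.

49.1 mm

ET₀ = 0.61 × 3.1 = 1.8910 mm/d
ETc = Kc × ET₀ = 1.11 × 1.8910 = 2.0990 mm/d
Crop demand D = ETc × 30 d = 2.0990 × 30 = 62.970 mm
Pe = 0.82 × 16.9 = 13.858 mm
D − Pe = 62.970 − 13.858 = 49.112 mm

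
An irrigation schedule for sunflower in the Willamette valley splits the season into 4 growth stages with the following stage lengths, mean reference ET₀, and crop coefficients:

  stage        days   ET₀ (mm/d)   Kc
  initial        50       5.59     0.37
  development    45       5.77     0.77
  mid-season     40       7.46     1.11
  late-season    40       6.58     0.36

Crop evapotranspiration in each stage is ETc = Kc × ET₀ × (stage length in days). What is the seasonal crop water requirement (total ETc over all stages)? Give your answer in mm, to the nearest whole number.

729 mm

initial: 0.37 × 5.59 × 50 = 103.42 mm
development: 0.77 × 5.77 × 45 = 199.93 mm
mid-season: 1.11 × 7.46 × 40 = 331.22 mm
late-season: 0.36 × 6.58 × 40 = 94.75 mm
Seasonal total = 729.32 mm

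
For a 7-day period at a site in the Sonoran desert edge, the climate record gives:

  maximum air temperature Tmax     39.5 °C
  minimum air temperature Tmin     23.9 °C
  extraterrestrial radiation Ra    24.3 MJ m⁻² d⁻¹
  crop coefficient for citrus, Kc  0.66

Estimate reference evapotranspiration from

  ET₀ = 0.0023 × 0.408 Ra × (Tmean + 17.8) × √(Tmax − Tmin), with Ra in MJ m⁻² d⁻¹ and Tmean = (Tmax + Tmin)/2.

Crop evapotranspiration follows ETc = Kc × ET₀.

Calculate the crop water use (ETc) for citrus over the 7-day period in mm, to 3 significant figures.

20.6 mm

Tmean = (39.5 + 23.9)/2 = 31.70 °C
0.408 Ra = 0.408 × 24.3 = 9.9144 mm/d equivalent
ET₀ = 0.0023 × 9.9144 × (31.70 + 17.8) × √15.6 = 0.0023 × 9.9144 × 49.50 × 3.9497 = 4.4582 mm/d
ETc = Kc × ET₀ = 0.66 × 4.4582 = 2.9424 mm/d
Over 7 days: 2.9424 × 7 = 20.597 mm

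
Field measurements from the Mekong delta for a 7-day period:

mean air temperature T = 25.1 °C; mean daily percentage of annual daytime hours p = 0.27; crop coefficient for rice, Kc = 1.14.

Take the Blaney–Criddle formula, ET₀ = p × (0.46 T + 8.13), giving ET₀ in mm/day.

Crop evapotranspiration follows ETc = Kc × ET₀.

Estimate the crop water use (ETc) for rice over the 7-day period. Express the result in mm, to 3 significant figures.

42.4 mm

ET₀ = 0.27 × (0.46 × 25.1 + 8.13) = 0.27 × 19.676 = 5.3125 mm/d
ETc = Kc × ET₀ = 1.14 × 5.3125 = 6.0563 mm/d
Over 7 days: 6.0563 × 7 = 42.394 mm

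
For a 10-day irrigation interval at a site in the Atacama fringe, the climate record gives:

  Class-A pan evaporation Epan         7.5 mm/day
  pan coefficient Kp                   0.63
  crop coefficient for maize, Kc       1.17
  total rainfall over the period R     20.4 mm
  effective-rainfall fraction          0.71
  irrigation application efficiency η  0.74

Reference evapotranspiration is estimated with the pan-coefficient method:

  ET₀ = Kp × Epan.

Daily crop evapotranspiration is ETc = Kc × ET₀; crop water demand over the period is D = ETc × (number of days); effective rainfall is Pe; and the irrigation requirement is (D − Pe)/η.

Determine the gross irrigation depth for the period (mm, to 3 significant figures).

55.1 mm

ET₀ = 0.63 × 7.5 = 4.7250 mm/d
ETc = Kc × ET₀ = 1.17 × 4.7250 = 5.5283 mm/d
Crop demand D = ETc × 10 d = 5.5283 × 10 = 55.283 mm
Pe = 0.71 × 20.4 = 14.484 mm
D − Pe = 55.283 − 14.484 = 40.799 mm
Gross irrigation = 40.799 / 0.74 = 55.134 mm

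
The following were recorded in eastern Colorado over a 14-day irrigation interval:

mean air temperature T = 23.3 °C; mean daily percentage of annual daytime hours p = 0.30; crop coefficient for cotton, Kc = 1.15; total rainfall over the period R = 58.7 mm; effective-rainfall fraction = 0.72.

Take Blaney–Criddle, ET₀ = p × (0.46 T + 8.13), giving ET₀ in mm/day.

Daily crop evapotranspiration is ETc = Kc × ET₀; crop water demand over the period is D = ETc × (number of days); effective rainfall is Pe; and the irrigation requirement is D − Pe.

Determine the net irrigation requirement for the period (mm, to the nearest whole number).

49 mm

ET₀ = 0.30 × (0.46 × 23.3 + 8.13) = 0.30 × 18.848 = 5.6544 mm/d
ETc = Kc × ET₀ = 1.15 × 5.6544 = 6.5026 mm/d
Crop demand D = ETc × 14 d = 6.5026 × 14 = 91.036 mm
Pe = 0.72 × 58.7 = 42.264 mm
D − Pe = 91.036 − 42.264 = 48.772 mm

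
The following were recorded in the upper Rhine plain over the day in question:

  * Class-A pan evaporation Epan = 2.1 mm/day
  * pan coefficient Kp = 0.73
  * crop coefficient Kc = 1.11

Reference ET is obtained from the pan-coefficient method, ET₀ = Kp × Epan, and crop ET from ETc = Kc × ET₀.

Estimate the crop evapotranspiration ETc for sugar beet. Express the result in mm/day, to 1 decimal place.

ET₀ = 0.73 × 2.1 = 1.5330 mm/d
ETc = Kc × ET₀ = 1.11 × 1.5330 = 1.7016 mm/d

1.7 mm/day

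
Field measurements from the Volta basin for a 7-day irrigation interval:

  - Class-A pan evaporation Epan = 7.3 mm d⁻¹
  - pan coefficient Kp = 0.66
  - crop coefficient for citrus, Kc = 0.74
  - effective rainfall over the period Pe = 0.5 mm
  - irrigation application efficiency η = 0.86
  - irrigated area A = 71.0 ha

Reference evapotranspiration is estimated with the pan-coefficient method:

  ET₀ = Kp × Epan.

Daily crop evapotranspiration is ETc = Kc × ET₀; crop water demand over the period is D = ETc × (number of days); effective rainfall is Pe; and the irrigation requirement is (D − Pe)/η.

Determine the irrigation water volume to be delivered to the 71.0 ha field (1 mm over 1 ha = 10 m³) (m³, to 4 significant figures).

ET₀ = 0.66 × 7.3 = 4.8180 mm/d
ETc = Kc × ET₀ = 0.74 × 4.8180 = 3.5653 mm/d
Crop demand D = ETc × 7 d = 3.5653 × 7 = 24.957 mm
D − Pe = 24.957 − 0.5 = 24.457 mm
Gross irrigation = 24.457 / 0.86 = 28.438 mm
Volume = 28.438 mm × 71.0 ha × 10 = 20191.0 m³

20190 m³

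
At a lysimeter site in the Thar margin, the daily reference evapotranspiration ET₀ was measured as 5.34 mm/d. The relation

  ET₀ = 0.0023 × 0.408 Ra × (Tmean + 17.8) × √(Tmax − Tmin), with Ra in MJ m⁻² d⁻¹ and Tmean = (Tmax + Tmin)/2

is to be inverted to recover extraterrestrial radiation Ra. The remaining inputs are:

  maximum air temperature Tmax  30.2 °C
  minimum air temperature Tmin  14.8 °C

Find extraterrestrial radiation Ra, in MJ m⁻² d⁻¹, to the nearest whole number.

36 MJ m⁻² d⁻¹

Tmean = (30.2+14.8)/2 = 22.50 °C; ΔT = 15.4
Ra = ET₀ / [0.0023 × 0.408 × (Tmean+17.8) × √ΔT]
   = 5.34 / (0.0023 × 0.408 × 40.30 × 3.9243) = 35.982 MJ m⁻² d⁻¹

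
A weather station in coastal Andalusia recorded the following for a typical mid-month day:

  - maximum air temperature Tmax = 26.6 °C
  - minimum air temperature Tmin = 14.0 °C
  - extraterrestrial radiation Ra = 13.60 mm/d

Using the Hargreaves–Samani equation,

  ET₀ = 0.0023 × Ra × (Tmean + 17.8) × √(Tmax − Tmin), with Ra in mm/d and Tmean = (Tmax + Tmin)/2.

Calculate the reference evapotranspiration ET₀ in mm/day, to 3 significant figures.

Tmean = (26.6 + 14.0)/2 = 20.30 °C
ET₀ = 0.0023 × 13.60 × (20.30 + 17.8) × √12.6 = 0.0023 × 13.60 × 38.10 × 3.5496 = 4.2303 mm/d

4.23 mm/day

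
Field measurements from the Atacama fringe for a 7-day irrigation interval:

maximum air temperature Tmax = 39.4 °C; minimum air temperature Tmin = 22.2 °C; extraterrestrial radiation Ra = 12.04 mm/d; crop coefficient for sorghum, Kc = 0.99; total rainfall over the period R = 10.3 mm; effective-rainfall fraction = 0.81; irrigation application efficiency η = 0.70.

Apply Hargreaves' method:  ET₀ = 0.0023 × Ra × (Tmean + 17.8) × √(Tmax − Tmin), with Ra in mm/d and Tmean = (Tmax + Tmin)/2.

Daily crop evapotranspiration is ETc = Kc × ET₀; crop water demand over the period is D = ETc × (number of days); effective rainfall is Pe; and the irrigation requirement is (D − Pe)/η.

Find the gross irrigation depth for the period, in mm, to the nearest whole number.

43 mm

Tmean = (39.4 + 22.2)/2 = 30.80 °C
ET₀ = 0.0023 × 12.04 × (30.80 + 17.8) × √17.2 = 0.0023 × 12.04 × 48.60 × 4.1473 = 5.5816 mm/d
ETc = Kc × ET₀ = 0.99 × 5.5816 = 5.5258 mm/d
Crop demand D = ETc × 7 d = 5.5258 × 7 = 38.681 mm
Pe = 0.81 × 10.3 = 8.343 mm
D − Pe = 38.681 − 8.343 = 30.338 mm
Gross irrigation = 30.338 / 0.70 = 43.340 mm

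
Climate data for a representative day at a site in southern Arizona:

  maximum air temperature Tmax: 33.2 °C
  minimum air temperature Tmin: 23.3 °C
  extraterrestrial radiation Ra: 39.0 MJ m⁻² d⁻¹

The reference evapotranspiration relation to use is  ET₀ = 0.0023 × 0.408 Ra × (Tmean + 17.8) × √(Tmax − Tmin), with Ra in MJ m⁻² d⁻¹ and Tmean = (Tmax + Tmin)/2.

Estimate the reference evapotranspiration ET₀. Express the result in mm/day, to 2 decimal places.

Tmean = (33.2 + 23.3)/2 = 28.25 °C
0.408 Ra = 0.408 × 39.0 = 15.9120 mm/d equivalent
ET₀ = 0.0023 × 15.9120 × (28.25 + 17.8) × √9.9 = 0.0023 × 15.9120 × 46.05 × 3.1464 = 5.3027 mm/d

5.30 mm/day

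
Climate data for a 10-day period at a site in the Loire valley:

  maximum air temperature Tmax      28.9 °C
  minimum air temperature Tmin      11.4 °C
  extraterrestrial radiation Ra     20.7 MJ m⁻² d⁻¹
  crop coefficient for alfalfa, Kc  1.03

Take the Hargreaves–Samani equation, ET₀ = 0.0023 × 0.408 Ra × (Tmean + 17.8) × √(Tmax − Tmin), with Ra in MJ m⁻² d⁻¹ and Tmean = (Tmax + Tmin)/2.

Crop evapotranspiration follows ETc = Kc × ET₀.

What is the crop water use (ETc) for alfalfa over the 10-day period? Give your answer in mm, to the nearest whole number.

32 mm

Tmean = (28.9 + 11.4)/2 = 20.15 °C
0.408 Ra = 0.408 × 20.7 = 8.4456 mm/d equivalent
ET₀ = 0.0023 × 8.4456 × (20.15 + 17.8) × √17.5 = 0.0023 × 8.4456 × 37.95 × 4.1833 = 3.0838 mm/d
ETc = Kc × ET₀ = 1.03 × 3.0838 = 3.1763 mm/d
Over 10 days: 3.1763 × 10 = 31.763 mm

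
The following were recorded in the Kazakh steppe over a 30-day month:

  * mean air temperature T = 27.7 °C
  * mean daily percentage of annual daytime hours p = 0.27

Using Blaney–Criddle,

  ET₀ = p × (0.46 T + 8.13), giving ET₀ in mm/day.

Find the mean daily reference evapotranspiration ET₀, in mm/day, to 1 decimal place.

ET₀ = 0.27 × (0.46 × 27.7 + 8.13) = 0.27 × 20.872 = 5.6354 mm/d

5.6 mm/day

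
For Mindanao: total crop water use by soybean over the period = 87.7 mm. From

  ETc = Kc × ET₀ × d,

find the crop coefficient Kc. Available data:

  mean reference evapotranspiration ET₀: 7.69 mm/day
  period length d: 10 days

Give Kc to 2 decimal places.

1.14

ETc = Kc × ET₀ × d  ⇒  Kc = ETc / (ET₀ × d)
Kc = 87.7 / (7.69 × 10) = 87.7 / 76.90 = 1.1404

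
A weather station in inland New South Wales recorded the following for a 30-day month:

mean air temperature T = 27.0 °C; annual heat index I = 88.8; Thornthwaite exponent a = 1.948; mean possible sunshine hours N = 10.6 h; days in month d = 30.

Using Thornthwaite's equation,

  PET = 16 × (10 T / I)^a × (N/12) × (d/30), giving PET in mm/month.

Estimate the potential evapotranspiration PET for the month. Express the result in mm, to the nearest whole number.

10T/I = 10 × 27.0 / 88.8 = 3.0405
(10T/I)^a = 3.0405^1.948 = 8.7252
Uncorrected PET = 16 × 8.7252 = 139.603 mm
Correction = (N/12)(d/30) = (10.6/12)(30/30) = 0.8833
PET = 139.603 × 0.8833 = 123.311 mm/month

123 mm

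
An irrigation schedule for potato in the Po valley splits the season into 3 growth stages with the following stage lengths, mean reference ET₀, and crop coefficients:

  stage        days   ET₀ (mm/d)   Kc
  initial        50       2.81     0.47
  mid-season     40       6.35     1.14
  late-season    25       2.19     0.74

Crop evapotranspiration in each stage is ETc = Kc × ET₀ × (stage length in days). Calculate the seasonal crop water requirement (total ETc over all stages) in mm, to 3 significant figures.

396 mm

initial: 0.47 × 2.81 × 50 = 66.04 mm
mid-season: 1.14 × 6.35 × 40 = 289.56 mm
late-season: 0.74 × 2.19 × 25 = 40.52 mm
Seasonal total = 396.12 mm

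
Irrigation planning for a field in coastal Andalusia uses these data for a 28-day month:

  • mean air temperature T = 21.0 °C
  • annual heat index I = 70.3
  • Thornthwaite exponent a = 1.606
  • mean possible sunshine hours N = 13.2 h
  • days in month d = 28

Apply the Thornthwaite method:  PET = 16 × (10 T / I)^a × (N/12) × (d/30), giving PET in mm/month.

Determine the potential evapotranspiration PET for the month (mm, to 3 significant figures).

95.2 mm

10T/I = 10 × 21.0 / 70.3 = 2.9872
(10T/I)^a = 2.9872^1.606 = 5.7980
Uncorrected PET = 16 × 5.7980 = 92.768 mm
Correction = (N/12)(d/30) = (13.2/12)(28/30) = 1.0267
PET = 92.768 × 1.0267 = 95.245 mm/month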